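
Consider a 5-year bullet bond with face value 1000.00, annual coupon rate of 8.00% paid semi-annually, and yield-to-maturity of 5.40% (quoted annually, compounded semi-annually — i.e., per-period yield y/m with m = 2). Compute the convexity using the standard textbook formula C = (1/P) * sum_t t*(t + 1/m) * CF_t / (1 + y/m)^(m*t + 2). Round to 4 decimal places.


Coupon per period c = face * coupon_rate / m = 40.000000
Periods per year m = 2; per-period yield y/m = 0.027000
Number of cashflows N = 10
Cashflows (t years, CF_t, discount factor 1/(1+y/m)^(m*t), PV):
  t = 0.5000: CF_t = 40.000000, DF = 0.973710, PV = 38.948393
  t = 1.0000: CF_t = 40.000000, DF = 0.948111, PV = 37.924434
  t = 1.5000: CF_t = 40.000000, DF = 0.923185, PV = 36.927394
  t = 2.0000: CF_t = 40.000000, DF = 0.898914, PV = 35.956567
  t = 2.5000: CF_t = 40.000000, DF = 0.875282, PV = 35.011263
  t = 3.0000: CF_t = 40.000000, DF = 0.852270, PV = 34.090811
  t = 3.5000: CF_t = 40.000000, DF = 0.829864, PV = 33.194558
  t = 4.0000: CF_t = 40.000000, DF = 0.808047, PV = 32.321867
  t = 4.5000: CF_t = 40.000000, DF = 0.786803, PV = 31.472120
  t = 5.0000: CF_t = 1040.000000, DF = 0.766118, PV = 796.762532
Price P = sum_t PV_t = 1112.609939
Convexity numerator sum_t t*(t + 1/m) * CF_t / (1+y/m)^(m*t + 2):
  t = 0.5000: term = 18.463697
  t = 1.0000: term = 53.934850
  t = 1.5000: term = 105.033788
  t = 2.0000: term = 170.454054
  t = 2.5000: term = 248.959183
  t = 3.0000: term = 339.379606
  t = 3.5000: term = 440.609680
  t = 4.0000: term = 551.604830
  t = 4.5000: term = 671.378810
  t = 5.0000: term = 20774.027872
Convexity = (1/P) * sum = 23373.846370 / 1112.609939 = 21.008123

Answer: Convexity = 21.0081


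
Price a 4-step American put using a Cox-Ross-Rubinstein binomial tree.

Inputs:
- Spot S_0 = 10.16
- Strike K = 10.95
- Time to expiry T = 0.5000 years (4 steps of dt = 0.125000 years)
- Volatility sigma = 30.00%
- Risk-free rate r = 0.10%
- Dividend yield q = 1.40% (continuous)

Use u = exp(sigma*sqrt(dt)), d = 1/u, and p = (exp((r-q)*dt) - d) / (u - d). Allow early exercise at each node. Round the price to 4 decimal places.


dt = T/N = 0.125000
u = exp(sigma*sqrt(dt)) = 1.111895; d = 1/u = 0.899365
p = (exp((r-q)*dt) - d) / (u - d) = 0.465869
Discount per step: exp(-r*dt) = 0.999875
Stock lattice S(k, i) with i counting down-moves:
  k=0: S(0,0) = 10.1600
  k=1: S(1,0) = 11.2969; S(1,1) = 9.1376
  k=2: S(2,0) = 12.5609; S(2,1) = 10.1600; S(2,2) = 8.2180
  k=3: S(3,0) = 13.9664; S(3,1) = 11.2969; S(3,2) = 9.1376; S(3,3) = 7.3910
  k=4: S(4,0) = 15.5292; S(4,1) = 12.5609; S(4,2) = 10.1600; S(4,3) = 8.2180; S(4,4) = 6.6472
Terminal payoffs V(N, i) = max(K - S_T, 0):
  V(4,0) = 0.000000; V(4,1) = 0.000000; V(4,2) = 0.790000; V(4,3) = 2.732004; V(4,4) = 4.302809
Backward induction: V(k, i) = exp(-r*dt) * [p * V(k+1, i) + (1-p) * V(k+1, i+1)]; then take max(V_cont, immediate exercise) for American.
  V(3,0) = exp(-r*dt) * [p*0.000000 + (1-p)*0.000000] = 0.000000; exercise = 0.000000; V(3,0) = max -> 0.000000
  V(3,1) = exp(-r*dt) * [p*0.000000 + (1-p)*0.790000] = 0.421911; exercise = 0.000000; V(3,1) = max -> 0.421911
  V(3,2) = exp(-r*dt) * [p*0.790000 + (1-p)*2.732004] = 1.827057; exercise = 1.812449; V(3,2) = max -> 1.827057
  V(3,3) = exp(-r*dt) * [p*2.732004 + (1-p)*4.302809] = 3.570574; exercise = 3.559020; V(3,3) = max -> 3.570574
  V(2,0) = exp(-r*dt) * [p*0.000000 + (1-p)*0.421911] = 0.225328; exercise = 0.000000; V(2,0) = max -> 0.225328
  V(2,1) = exp(-r*dt) * [p*0.421911 + (1-p)*1.827057] = 1.172297; exercise = 0.790000; V(2,1) = max -> 1.172297
  V(2,2) = exp(-r*dt) * [p*1.827057 + (1-p)*3.570574] = 2.757979; exercise = 2.732004; V(2,2) = max -> 2.757979
  V(1,0) = exp(-r*dt) * [p*0.225328 + (1-p)*1.172297] = 0.731043; exercise = 0.000000; V(1,0) = max -> 0.731043
  V(1,1) = exp(-r*dt) * [p*1.172297 + (1-p)*2.757979] = 2.019007; exercise = 1.812449; V(1,1) = max -> 2.019007
  V(0,0) = exp(-r*dt) * [p*0.731043 + (1-p)*2.019007] = 1.418808; exercise = 0.790000; V(0,0) = max -> 1.418808

Answer: Price = V(0,0) = 1.4188


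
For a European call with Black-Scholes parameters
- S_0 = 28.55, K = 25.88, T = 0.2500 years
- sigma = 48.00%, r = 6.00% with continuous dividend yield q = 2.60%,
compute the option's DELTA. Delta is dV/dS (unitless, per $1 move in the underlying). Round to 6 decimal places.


d1 = 0.5645269436; d2 = 0.3245269436
phi(d1) = 0.3401788167; exp(-qT) = 0.9935210793; exp(-rT) = 0.9851119396
N(d1) = 0.7138022156
Delta = exp(-qT) * N(d1) = 0.9935210793 * 0.7138022156 = 0.709178

Answer: Delta = 0.709178


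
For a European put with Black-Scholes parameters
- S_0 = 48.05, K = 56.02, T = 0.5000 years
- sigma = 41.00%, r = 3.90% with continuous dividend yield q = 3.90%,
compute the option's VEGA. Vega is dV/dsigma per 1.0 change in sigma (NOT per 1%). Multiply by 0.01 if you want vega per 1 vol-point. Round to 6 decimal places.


Answer: Vega = 12.346220

Derivation:
d1 = -0.3843957824; d2 = -0.6743095627
phi(d1) = 0.3705308425; exp(-qT) = 0.9806888952; exp(-rT) = 0.9806888952
Vega = S * exp(-qT) * phi(d1) * sqrt(T) = 48.0500 * 0.9806888952 * 0.3705308425 * 0.7071067812 = 12.346220


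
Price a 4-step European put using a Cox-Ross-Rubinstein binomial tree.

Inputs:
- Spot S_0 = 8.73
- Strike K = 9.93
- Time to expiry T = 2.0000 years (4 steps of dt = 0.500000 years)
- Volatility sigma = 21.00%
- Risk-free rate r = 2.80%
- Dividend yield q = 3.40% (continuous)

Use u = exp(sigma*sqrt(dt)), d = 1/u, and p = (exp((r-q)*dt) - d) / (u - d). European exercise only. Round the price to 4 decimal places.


dt = T/N = 0.500000
u = exp(sigma*sqrt(dt)) = 1.160084; d = 1/u = 0.862007
p = (exp((r-q)*dt) - d) / (u - d) = 0.452896
Discount per step: exp(-r*dt) = 0.986098
Stock lattice S(k, i) with i counting down-moves:
  k=0: S(0,0) = 8.7300
  k=1: S(1,0) = 10.1275; S(1,1) = 7.5253
  k=2: S(2,0) = 11.7488; S(2,1) = 8.7300; S(2,2) = 6.4869
  k=3: S(3,0) = 13.6296; S(3,1) = 10.1275; S(3,2) = 7.5253; S(3,3) = 5.5917
  k=4: S(4,0) = 15.8115; S(4,1) = 11.7488; S(4,2) = 8.7300; S(4,3) = 6.4869; S(4,4) = 4.8201
Terminal payoffs V(N, i) = max(K - S_T, 0):
  V(4,0) = 0.000000; V(4,1) = 0.000000; V(4,2) = 1.200000; V(4,3) = 3.443127; V(4,4) = 5.109895
Backward induction: V(k, i) = exp(-r*dt) * [p * V(k+1, i) + (1-p) * V(k+1, i+1)].
  V(3,0) = exp(-r*dt) * [p*0.000000 + (1-p)*0.000000] = 0.000000
  V(3,1) = exp(-r*dt) * [p*0.000000 + (1-p)*1.200000] = 0.647398
  V(3,2) = exp(-r*dt) * [p*1.200000 + (1-p)*3.443127] = 2.393481
  V(3,3) = exp(-r*dt) * [p*3.443127 + (1-p)*5.109895] = 4.294478
  V(2,0) = exp(-r*dt) * [p*0.000000 + (1-p)*0.647398] = 0.349270
  V(2,1) = exp(-r*dt) * [p*0.647398 + (1-p)*2.393481] = 1.580406
  V(2,2) = exp(-r*dt) * [p*2.393481 + (1-p)*4.294478] = 3.385790
  V(1,0) = exp(-r*dt) * [p*0.349270 + (1-p)*1.580406] = 1.008610
  V(1,1) = exp(-r*dt) * [p*1.580406 + (1-p)*3.385790] = 2.532437
  V(0,0) = exp(-r*dt) * [p*1.008610 + (1-p)*2.532437] = 1.816690

Answer: Price = V(0,0) = 1.8167


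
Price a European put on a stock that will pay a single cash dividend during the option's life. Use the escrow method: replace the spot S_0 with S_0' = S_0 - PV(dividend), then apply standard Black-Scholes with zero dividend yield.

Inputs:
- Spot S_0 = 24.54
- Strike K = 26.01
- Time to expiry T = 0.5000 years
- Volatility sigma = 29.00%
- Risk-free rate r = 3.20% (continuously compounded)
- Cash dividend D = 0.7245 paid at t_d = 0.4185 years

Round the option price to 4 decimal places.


PV(D) = D * exp(-r * t_d) = 0.7245 * 0.98669727 = 0.71486217
S_0' = S_0 - PV(D) = 24.5400 - 0.71486217 = 23.82513783
d1 = (ln(S_0'/K) + (r + sigma^2/2)*T) / (sigma*sqrt(T)) = -0.24731594
d2 = d1 - sigma*sqrt(T) = -0.45237690
exp(-rT) = 0.98412732
N(-d1) = 0.59766814; N(-d2) = 0.67450126
P = K * exp(-rT) * N(-d2) - S_0' * N(-d1) = 26.0100 * 0.98412732 * 0.67450126 - 23.82513783 * 0.59766814 = 3.0258

Answer: Price = 3.0258


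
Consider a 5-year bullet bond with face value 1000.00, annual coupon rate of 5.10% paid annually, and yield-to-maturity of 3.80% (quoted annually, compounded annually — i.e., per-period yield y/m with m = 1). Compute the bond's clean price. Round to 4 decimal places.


Answer: Price = 1058.2003

Derivation:
Coupon per period c = face * coupon_rate / m = 51.000000
Periods per year m = 1; per-period yield y/m = 0.038000
Number of cashflows N = 5
Cashflows (t years, CF_t, discount factor 1/(1+y/m)^(m*t), PV):
  t = 1.0000: CF_t = 51.000000, DF = 0.963391, PV = 49.132948
  t = 2.0000: CF_t = 51.000000, DF = 0.928122, PV = 47.334247
  t = 3.0000: CF_t = 51.000000, DF = 0.894145, PV = 45.601394
  t = 4.0000: CF_t = 51.000000, DF = 0.861411, PV = 43.931978
  t = 5.0000: CF_t = 1051.000000, DF = 0.829876, PV = 872.199731
Price P = sum_t PV_t = 1058.200298


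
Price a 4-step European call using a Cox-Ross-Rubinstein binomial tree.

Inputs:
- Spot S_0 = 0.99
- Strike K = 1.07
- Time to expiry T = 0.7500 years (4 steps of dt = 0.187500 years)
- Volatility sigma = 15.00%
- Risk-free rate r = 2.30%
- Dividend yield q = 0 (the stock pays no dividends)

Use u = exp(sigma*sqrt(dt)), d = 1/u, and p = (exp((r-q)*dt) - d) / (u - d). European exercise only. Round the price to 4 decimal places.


dt = T/N = 0.187500
u = exp(sigma*sqrt(dt)) = 1.067108; d = 1/u = 0.937113
p = (exp((r-q)*dt) - d) / (u - d) = 0.517014
Discount per step: exp(-r*dt) = 0.995697
Stock lattice S(k, i) with i counting down-moves:
  k=0: S(0,0) = 0.9900
  k=1: S(1,0) = 1.0564; S(1,1) = 0.9277
  k=2: S(2,0) = 1.1273; S(2,1) = 0.9900; S(2,2) = 0.8694
  k=3: S(3,0) = 1.2030; S(3,1) = 1.0564; S(3,2) = 0.9277; S(3,3) = 0.8147
  k=4: S(4,0) = 1.2837; S(4,1) = 1.1273; S(4,2) = 0.9900; S(4,3) = 0.8694; S(4,4) = 0.7635
Terminal payoffs V(N, i) = max(S_T - K, 0):
  V(4,0) = 0.213714; V(4,1) = 0.057332; V(4,2) = 0.000000; V(4,3) = 0.000000; V(4,4) = 0.000000
Backward induction: V(k, i) = exp(-r*dt) * [p * V(k+1, i) + (1-p) * V(k+1, i+1)].
  V(3,0) = exp(-r*dt) * [p*0.213714 + (1-p)*0.057332] = 0.137589
  V(3,1) = exp(-r*dt) * [p*0.057332 + (1-p)*0.000000] = 0.029514
  V(3,2) = exp(-r*dt) * [p*0.000000 + (1-p)*0.000000] = 0.000000
  V(3,3) = exp(-r*dt) * [p*0.000000 + (1-p)*0.000000] = 0.000000
  V(2,0) = exp(-r*dt) * [p*0.137589 + (1-p)*0.029514] = 0.085023
  V(2,1) = exp(-r*dt) * [p*0.029514 + (1-p)*0.000000] = 0.015193
  V(2,2) = exp(-r*dt) * [p*0.000000 + (1-p)*0.000000] = 0.000000
  V(1,0) = exp(-r*dt) * [p*0.085023 + (1-p)*0.015193] = 0.051075
  V(1,1) = exp(-r*dt) * [p*0.015193 + (1-p)*0.000000] = 0.007821
  V(0,0) = exp(-r*dt) * [p*0.051075 + (1-p)*0.007821] = 0.030054

Answer: Price = V(0,0) = 0.0301


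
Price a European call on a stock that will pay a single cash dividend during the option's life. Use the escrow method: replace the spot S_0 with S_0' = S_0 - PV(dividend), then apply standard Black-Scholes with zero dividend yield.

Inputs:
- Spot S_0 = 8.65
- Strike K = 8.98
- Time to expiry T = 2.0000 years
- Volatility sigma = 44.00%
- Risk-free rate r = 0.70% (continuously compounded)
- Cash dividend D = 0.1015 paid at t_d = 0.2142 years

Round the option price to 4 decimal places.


PV(D) = D * exp(-r * t_d) = 0.1015 * 0.99850172 = 0.10134792
S_0' = S_0 - PV(D) = 8.6500 - 0.10134792 = 8.54865208
d1 = (ln(S_0'/K) + (r + sigma^2/2)*T) / (sigma*sqrt(T)) = 0.25451623
d2 = d1 - sigma*sqrt(T) = -0.36773773
exp(-rT) = 0.98609754
N(d1) = 0.60045162; N(d2) = 0.35653440
C = S_0' * N(d1) - K * exp(-rT) * N(d2) = 8.54865208 * 0.60045162 - 8.9800 * 0.98609754 * 0.35653440 = 1.9759

Answer: Price = 1.9759


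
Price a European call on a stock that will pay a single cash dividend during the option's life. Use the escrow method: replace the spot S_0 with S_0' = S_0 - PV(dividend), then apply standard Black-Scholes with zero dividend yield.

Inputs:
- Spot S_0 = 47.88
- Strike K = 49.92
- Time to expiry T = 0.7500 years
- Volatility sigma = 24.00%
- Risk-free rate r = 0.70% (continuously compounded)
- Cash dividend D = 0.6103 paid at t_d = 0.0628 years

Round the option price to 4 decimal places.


Answer: Price = 2.9289

Derivation:
PV(D) = D * exp(-r * t_d) = 0.6103 * 0.99956050 = 0.61003177
S_0' = S_0 - PV(D) = 47.8800 - 0.61003177 = 47.26996823
d1 = (ln(S_0'/K) + (r + sigma^2/2)*T) / (sigma*sqrt(T)) = -0.13325509
d2 = d1 - sigma*sqrt(T) = -0.34110119
exp(-rT) = 0.99476376
N(d1) = 0.44699582; N(d2) = 0.36651370
C = S_0' * N(d1) - K * exp(-rT) * N(d2) = 47.26996823 * 0.44699582 - 49.9200 * 0.99476376 * 0.36651370 = 2.9289


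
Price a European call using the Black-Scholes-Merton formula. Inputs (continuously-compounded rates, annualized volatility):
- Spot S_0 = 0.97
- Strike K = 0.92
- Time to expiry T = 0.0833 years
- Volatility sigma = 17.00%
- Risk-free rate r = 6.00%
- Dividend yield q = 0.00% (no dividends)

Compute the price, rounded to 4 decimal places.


d1 = (ln(S/K) + (r - q + 0.5*sigma^2) * T) / (sigma * sqrt(T)) = 1.20501658
d2 = d1 - sigma * sqrt(T) = 1.15595162
exp(-rT) = 0.99501447; exp(-qT) = 1.00000000
C = S_0 * exp(-qT) * N(d1) - K * exp(-rT) * N(d2)
N(d1) = 0.88590155; N(d2) = 0.87614953
C = 0.9700 * 1.00000000 * 0.88590155 - 0.9200 * 0.99501447 * 0.87614953 = 0.0573

Answer: Price = 0.0573


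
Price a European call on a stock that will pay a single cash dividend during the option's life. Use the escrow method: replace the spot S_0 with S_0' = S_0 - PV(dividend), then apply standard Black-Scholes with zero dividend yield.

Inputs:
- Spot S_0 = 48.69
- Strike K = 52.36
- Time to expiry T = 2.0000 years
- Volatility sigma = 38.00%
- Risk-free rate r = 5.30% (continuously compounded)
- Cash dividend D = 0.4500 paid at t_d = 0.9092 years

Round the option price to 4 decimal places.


PV(D) = D * exp(-r * t_d) = 0.4500 * 0.95295500 = 0.42882975
S_0' = S_0 - PV(D) = 48.6900 - 0.42882975 = 48.26117025
d1 = (ln(S_0'/K) + (r + sigma^2/2)*T) / (sigma*sqrt(T)) = 0.31426127
d2 = d1 - sigma*sqrt(T) = -0.22313989
exp(-rT) = 0.89942465
N(d1) = 0.62333869; N(d2) = 0.41171332
C = S_0' * N(d1) - K * exp(-rT) * N(d2) = 48.26117025 * 0.62333869 - 52.3600 * 0.89942465 * 0.41171332 = 10.6939

Answer: Price = 10.6939


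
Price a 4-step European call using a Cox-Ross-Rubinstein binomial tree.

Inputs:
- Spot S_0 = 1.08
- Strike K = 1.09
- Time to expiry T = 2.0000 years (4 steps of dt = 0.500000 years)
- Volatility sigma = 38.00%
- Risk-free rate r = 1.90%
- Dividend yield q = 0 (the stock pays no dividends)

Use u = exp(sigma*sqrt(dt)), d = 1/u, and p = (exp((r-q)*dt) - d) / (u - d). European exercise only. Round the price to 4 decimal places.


Answer: Price = V(0,0) = 0.2294

Derivation:
dt = T/N = 0.500000
u = exp(sigma*sqrt(dt)) = 1.308263; d = 1/u = 0.764372
p = (exp((r-q)*dt) - d) / (u - d) = 0.450776
Discount per step: exp(-r*dt) = 0.990545
Stock lattice S(k, i) with i counting down-moves:
  k=0: S(0,0) = 1.0800
  k=1: S(1,0) = 1.4129; S(1,1) = 0.8255
  k=2: S(2,0) = 1.8485; S(2,1) = 1.0800; S(2,2) = 0.6310
  k=3: S(3,0) = 2.4183; S(3,1) = 1.4129; S(3,2) = 0.8255; S(3,3) = 0.4823
  k=4: S(4,0) = 3.1638; S(4,1) = 1.8485; S(4,2) = 1.0800; S(4,3) = 0.6310; S(4,4) = 0.3687
Terminal payoffs V(N, i) = max(S_T - K, 0):
  V(4,0) = 2.073767; V(4,1) = 0.758477; V(4,2) = 0.000000; V(4,3) = 0.000000; V(4,4) = 0.000000
Backward induction: V(k, i) = exp(-r*dt) * [p * V(k+1, i) + (1-p) * V(k+1, i+1)].
  V(3,0) = exp(-r*dt) * [p*2.073767 + (1-p)*0.758477] = 1.338601
  V(3,1) = exp(-r*dt) * [p*0.758477 + (1-p)*0.000000] = 0.338671
  V(3,2) = exp(-r*dt) * [p*0.000000 + (1-p)*0.000000] = 0.000000
  V(3,3) = exp(-r*dt) * [p*0.000000 + (1-p)*0.000000] = 0.000000
  V(2,0) = exp(-r*dt) * [p*1.338601 + (1-p)*0.338671] = 0.781951
  V(2,1) = exp(-r*dt) * [p*0.338671 + (1-p)*0.000000] = 0.151221
  V(2,2) = exp(-r*dt) * [p*0.000000 + (1-p)*0.000000] = 0.000000
  V(1,0) = exp(-r*dt) * [p*0.781951 + (1-p)*0.151221] = 0.431421
  V(1,1) = exp(-r*dt) * [p*0.151221 + (1-p)*0.000000] = 0.067522
  V(0,0) = exp(-r*dt) * [p*0.431421 + (1-p)*0.067522] = 0.229370


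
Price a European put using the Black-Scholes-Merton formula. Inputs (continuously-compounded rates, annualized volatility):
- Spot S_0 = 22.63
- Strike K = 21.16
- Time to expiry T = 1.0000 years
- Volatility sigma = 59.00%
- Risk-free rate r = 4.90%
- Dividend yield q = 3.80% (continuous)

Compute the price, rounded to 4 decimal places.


d1 = (ln(S/K) + (r - q + 0.5*sigma^2) * T) / (sigma * sqrt(T)) = 0.42748111
d2 = d1 - sigma * sqrt(T) = -0.16251889
exp(-rT) = 0.95218113; exp(-qT) = 0.96271294
P = K * exp(-rT) * N(-d2) - S_0 * exp(-qT) * N(-d1)
N(-d1) = 0.33451447; N(-d2) = 0.56455137
P = 21.1600 * 0.95218113 * 0.56455137 - 22.6300 * 0.96271294 * 0.33451447 = 4.0869

Answer: Price = 4.0869


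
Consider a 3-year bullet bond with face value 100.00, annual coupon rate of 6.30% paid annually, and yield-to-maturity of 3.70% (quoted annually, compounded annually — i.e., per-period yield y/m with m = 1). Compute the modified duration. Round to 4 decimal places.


Coupon per period c = face * coupon_rate / m = 6.300000
Periods per year m = 1; per-period yield y/m = 0.037000
Number of cashflows N = 3
Cashflows (t years, CF_t, discount factor 1/(1+y/m)^(m*t), PV):
  t = 1.0000: CF_t = 6.300000, DF = 0.964320, PV = 6.075217
  t = 2.0000: CF_t = 6.300000, DF = 0.929913, PV = 5.858454
  t = 3.0000: CF_t = 106.300000, DF = 0.896734, PV = 95.322845
Price P = sum_t PV_t = 107.256516
First compute Macaulay numerator sum_t t * PV_t:
  t * PV_t at t = 1.0000: 6.075217
  t * PV_t at t = 2.0000: 11.716908
  t * PV_t at t = 3.0000: 285.968535
Macaulay duration D = 303.760660 / 107.256516 = 2.832095
Modified duration = D / (1 + y/m) = 2.832095 / (1 + 0.037000) = 2.731046

Answer: Modified duration = 2.7310


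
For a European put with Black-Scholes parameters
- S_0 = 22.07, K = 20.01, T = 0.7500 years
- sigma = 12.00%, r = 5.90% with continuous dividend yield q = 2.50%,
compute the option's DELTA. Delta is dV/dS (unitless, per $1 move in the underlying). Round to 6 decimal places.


Answer: Delta = -0.105452

Derivation:
d1 = 1.2402164254; d2 = 1.1362933770
phi(d1) = 0.1848876521; exp(-qT) = 0.9814246877; exp(-rT) = 0.9567147489
N(-d1) = 0.1074476773
Delta = -exp(-qT) * N(-d1) = -0.9814246877 * 0.1074476773 = -0.105452


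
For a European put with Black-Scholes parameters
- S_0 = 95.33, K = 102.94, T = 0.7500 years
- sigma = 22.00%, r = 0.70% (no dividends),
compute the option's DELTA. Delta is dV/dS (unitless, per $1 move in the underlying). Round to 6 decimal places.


Answer: Delta = -0.610371

Derivation:
d1 = -0.2802864332; d2 = -0.4708120220
phi(d1) = 0.3835755119; exp(-qT) = 1.0000000000; exp(-rT) = 0.9947637572
N(-d1) = 0.6103711207
Delta = -exp(-qT) * N(-d1) = -1.0000000000 * 0.6103711207 = -0.610371


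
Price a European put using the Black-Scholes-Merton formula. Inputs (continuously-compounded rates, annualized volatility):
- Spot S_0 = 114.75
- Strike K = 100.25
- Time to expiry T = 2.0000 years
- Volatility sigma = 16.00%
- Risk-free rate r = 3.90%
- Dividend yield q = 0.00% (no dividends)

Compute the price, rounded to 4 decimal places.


Answer: Price = 2.1616

Derivation:
d1 = (ln(S/K) + (r - q + 0.5*sigma^2) * T) / (sigma * sqrt(T)) = 1.05486536
d2 = d1 - sigma * sqrt(T) = 0.82859119
exp(-rT) = 0.92496443; exp(-qT) = 1.00000000
P = K * exp(-rT) * N(-d2) - S_0 * exp(-qT) * N(-d1)
N(-d1) = 0.14574345; N(-d2) = 0.20366789
P = 100.2500 * 0.92496443 * 0.20366789 - 114.7500 * 1.00000000 * 0.14574345 = 2.1616


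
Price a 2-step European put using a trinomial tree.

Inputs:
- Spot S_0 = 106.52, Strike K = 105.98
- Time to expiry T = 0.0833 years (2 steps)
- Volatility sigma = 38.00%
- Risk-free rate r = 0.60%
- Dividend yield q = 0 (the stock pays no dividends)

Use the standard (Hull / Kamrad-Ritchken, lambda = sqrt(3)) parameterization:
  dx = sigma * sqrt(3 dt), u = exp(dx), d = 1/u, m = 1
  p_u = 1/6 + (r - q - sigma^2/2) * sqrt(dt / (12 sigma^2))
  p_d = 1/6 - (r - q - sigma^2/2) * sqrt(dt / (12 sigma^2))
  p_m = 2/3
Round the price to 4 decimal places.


dt = T/N = 0.041650; dx = sigma*sqrt(3*dt) = 0.134323
u = exp(dx) = 1.143763; d = 1/u = 0.874307
p_u = 0.156403, p_m = 0.666667, p_d = 0.176930
Discount per step: exp(-r*dt) = 0.999750
Stock lattice S(k, j) with j the centered position index:
  k=0: S(0,+0) = 106.5200
  k=1: S(1,-1) = 93.1312; S(1,+0) = 106.5200; S(1,+1) = 121.8336
  k=2: S(2,-2) = 81.4253; S(2,-1) = 93.1312; S(2,+0) = 106.5200; S(2,+1) = 121.8336; S(2,+2) = 139.3487
Terminal payoffs V(N, j) = max(K - S_T, 0):
  V(2,-2) = 24.554709; V(2,-1) = 12.848791; V(2,+0) = 0.000000; V(2,+1) = 0.000000; V(2,+2) = 0.000000
Backward induction: V(k, j) = exp(-r*dt) * [p_u * V(k+1, j+1) + p_m * V(k+1, j) + p_d * V(k+1, j-1)]
  V(1,-1) = exp(-r*dt) * [p_u*0.000000 + p_m*12.848791 + p_d*24.554709] = 12.907101
  V(1,+0) = exp(-r*dt) * [p_u*0.000000 + p_m*0.000000 + p_d*12.848791] = 2.272769
  V(1,+1) = exp(-r*dt) * [p_u*0.000000 + p_m*0.000000 + p_d*0.000000] = 0.000000
  V(0,+0) = exp(-r*dt) * [p_u*0.000000 + p_m*2.272769 + p_d*12.907101] = 3.797885

Answer: Price = V(0,0) = 3.7979


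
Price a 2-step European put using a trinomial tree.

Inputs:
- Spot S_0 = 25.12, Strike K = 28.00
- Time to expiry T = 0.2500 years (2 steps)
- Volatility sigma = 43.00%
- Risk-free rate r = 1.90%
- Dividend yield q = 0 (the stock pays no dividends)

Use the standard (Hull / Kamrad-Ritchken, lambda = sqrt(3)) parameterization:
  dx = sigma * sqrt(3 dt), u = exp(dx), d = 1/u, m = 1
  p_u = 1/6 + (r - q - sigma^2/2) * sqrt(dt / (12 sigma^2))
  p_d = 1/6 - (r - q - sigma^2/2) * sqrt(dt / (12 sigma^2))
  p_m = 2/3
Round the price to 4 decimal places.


dt = T/N = 0.125000; dx = sigma*sqrt(3*dt) = 0.263320
u = exp(dx) = 1.301243; d = 1/u = 0.768496
p_u = 0.149233, p_m = 0.666667, p_d = 0.184100
Discount per step: exp(-r*dt) = 0.997628
Stock lattice S(k, j) with j the centered position index:
  k=0: S(0,+0) = 25.1200
  k=1: S(1,-1) = 19.3046; S(1,+0) = 25.1200; S(1,+1) = 32.6872
  k=2: S(2,-2) = 14.8355; S(2,-1) = 19.3046; S(2,+0) = 25.1200; S(2,+1) = 32.6872; S(2,+2) = 42.5340
Terminal payoffs V(N, j) = max(K - S_T, 0):
  V(2,-2) = 13.164484; V(2,-1) = 8.695385; V(2,+0) = 2.880000; V(2,+1) = 0.000000; V(2,+2) = 0.000000
Backward induction: V(k, j) = exp(-r*dt) * [p_u * V(k+1, j+1) + p_m * V(k+1, j) + p_d * V(k+1, j-1)]
  V(1,-1) = exp(-r*dt) * [p_u*2.880000 + p_m*8.695385 + p_d*13.164484] = 8.629780
  V(1,+0) = exp(-r*dt) * [p_u*0.000000 + p_m*2.880000 + p_d*8.695385] = 3.512471
  V(1,+1) = exp(-r*dt) * [p_u*0.000000 + p_m*0.000000 + p_d*2.880000] = 0.528951
  V(0,+0) = exp(-r*dt) * [p_u*0.528951 + p_m*3.512471 + p_d*8.629780] = 3.999818

Answer: Price = V(0,0) = 3.9998


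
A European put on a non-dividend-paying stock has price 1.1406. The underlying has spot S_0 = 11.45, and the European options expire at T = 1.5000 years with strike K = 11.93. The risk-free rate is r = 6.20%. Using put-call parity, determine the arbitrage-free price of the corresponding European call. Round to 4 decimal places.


Put-call parity: C - P = S_0 * exp(-qT) - K * exp(-rT).
S_0 * exp(-qT) = 11.4500 * 1.00000000 = 11.45000000
K * exp(-rT) = 11.9300 * 0.91119350 = 10.87053846
C = P + S*exp(-qT) - K*exp(-rT)
C = 1.1406 + 11.45000000 - 10.87053846 = 1.7201

Answer: Call price = 1.7201


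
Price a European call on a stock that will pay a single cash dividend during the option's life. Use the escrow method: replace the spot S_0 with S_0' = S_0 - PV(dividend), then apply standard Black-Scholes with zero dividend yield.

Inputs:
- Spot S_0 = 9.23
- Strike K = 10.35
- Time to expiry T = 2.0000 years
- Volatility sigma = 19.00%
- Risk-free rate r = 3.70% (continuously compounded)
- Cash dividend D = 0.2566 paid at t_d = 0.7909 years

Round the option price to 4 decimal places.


Answer: Price = 0.7094

Derivation:
PV(D) = D * exp(-r * t_d) = 0.2566 * 0.97116072 = 0.24919984
S_0' = S_0 - PV(D) = 9.2300 - 0.24919984 = 8.98080016
d1 = (ln(S_0'/K) + (r + sigma^2/2)*T) / (sigma*sqrt(T)) = -0.11833818
d2 = d1 - sigma*sqrt(T) = -0.38703876
exp(-rT) = 0.92867169
N(d1) = 0.45289985; N(d2) = 0.34936376
C = S_0' * N(d1) - K * exp(-rT) * N(d2) = 8.98080016 * 0.45289985 - 10.3500 * 0.92867169 * 0.34936376 = 0.7094


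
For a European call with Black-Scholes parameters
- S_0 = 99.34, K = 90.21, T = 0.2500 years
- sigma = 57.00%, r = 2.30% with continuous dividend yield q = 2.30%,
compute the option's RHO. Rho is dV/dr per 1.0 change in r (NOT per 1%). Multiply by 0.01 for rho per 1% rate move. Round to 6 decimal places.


d1 = 0.4807737685; d2 = 0.1957737685
phi(d1) = 0.3554003987; exp(-qT) = 0.9942664996; exp(-rT) = 0.9942664996
N(d2) = 0.5776063788
Rho = K*T*exp(-rT)*N(d2) = 90.2100 * 0.2500 * 0.9942664996 * 0.5776063788 = 12.951781

Answer: Rho = 12.951781


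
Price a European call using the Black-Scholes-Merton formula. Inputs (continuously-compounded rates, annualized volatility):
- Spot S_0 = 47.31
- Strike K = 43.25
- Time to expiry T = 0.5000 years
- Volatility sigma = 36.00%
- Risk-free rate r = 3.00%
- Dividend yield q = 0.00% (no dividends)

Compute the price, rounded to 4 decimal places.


d1 = (ln(S/K) + (r - q + 0.5*sigma^2) * T) / (sigma * sqrt(T)) = 0.53867574
d2 = d1 - sigma * sqrt(T) = 0.28411730
exp(-rT) = 0.98511194; exp(-qT) = 1.00000000
C = S_0 * exp(-qT) * N(d1) - K * exp(-rT) * N(d2)
N(d1) = 0.70494469; N(d2) = 0.61183975
C = 47.3100 * 1.00000000 * 0.70494469 - 43.2500 * 0.98511194 * 0.61183975 = 7.2828

Answer: Price = 7.2828


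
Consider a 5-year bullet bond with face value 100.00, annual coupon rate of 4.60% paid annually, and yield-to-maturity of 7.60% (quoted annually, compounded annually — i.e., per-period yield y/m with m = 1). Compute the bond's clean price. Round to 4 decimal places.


Answer: Price = 87.8945

Derivation:
Coupon per period c = face * coupon_rate / m = 4.600000
Periods per year m = 1; per-period yield y/m = 0.076000
Number of cashflows N = 5
Cashflows (t years, CF_t, discount factor 1/(1+y/m)^(m*t), PV):
  t = 1.0000: CF_t = 4.600000, DF = 0.929368, PV = 4.275093
  t = 2.0000: CF_t = 4.600000, DF = 0.863725, PV = 3.973135
  t = 3.0000: CF_t = 4.600000, DF = 0.802718, PV = 3.692504
  t = 4.0000: CF_t = 4.600000, DF = 0.746021, PV = 3.431696
  t = 5.0000: CF_t = 104.600000, DF = 0.693328, PV = 72.522093
Price P = sum_t PV_t = 87.894520


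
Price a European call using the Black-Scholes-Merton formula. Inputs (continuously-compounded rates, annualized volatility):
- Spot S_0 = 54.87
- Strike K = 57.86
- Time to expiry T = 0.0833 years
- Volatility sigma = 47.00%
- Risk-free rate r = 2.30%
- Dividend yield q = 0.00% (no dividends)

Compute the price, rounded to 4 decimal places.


d1 = (ln(S/K) + (r - q + 0.5*sigma^2) * T) / (sigma * sqrt(T)) = -0.30920095
d2 = d1 - sigma * sqrt(T) = -0.44485113
exp(-rT) = 0.99808593; exp(-qT) = 1.00000000
C = S_0 * exp(-qT) * N(d1) - K * exp(-rT) * N(d2)
N(d1) = 0.37858433; N(d2) = 0.32821367
C = 54.8700 * 1.00000000 * 0.37858433 - 57.8600 * 0.99808593 * 0.32821367 = 1.8188

Answer: Price = 1.8188


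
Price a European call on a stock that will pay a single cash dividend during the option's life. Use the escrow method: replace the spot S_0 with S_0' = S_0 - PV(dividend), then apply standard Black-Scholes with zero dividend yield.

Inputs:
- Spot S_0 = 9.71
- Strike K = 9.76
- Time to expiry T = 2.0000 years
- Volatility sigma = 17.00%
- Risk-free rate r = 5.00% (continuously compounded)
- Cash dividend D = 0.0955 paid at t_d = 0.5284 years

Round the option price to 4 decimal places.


PV(D) = D * exp(-r * t_d) = 0.0955 * 0.97392595 = 0.09300993
S_0' = S_0 - PV(D) = 9.7100 - 0.09300993 = 9.61699007
d1 = (ln(S_0'/K) + (r + sigma^2/2)*T) / (sigma*sqrt(T)) = 0.47475537
d2 = d1 - sigma*sqrt(T) = 0.23433907
exp(-rT) = 0.90483742
N(d1) = 0.68251933; N(d2) = 0.59263912
C = S_0' * N(d1) - K * exp(-rT) * N(d2) = 9.61699007 * 0.68251933 - 9.7600 * 0.90483742 * 0.59263912 = 1.3301

Answer: Price = 1.3301


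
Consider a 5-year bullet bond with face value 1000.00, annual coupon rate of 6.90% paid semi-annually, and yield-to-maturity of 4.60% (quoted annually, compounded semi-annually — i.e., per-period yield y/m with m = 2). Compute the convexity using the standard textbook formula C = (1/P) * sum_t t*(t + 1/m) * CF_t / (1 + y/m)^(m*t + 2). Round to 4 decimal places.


Coupon per period c = face * coupon_rate / m = 34.500000
Periods per year m = 2; per-period yield y/m = 0.023000
Number of cashflows N = 10
Cashflows (t years, CF_t, discount factor 1/(1+y/m)^(m*t), PV):
  t = 0.5000: CF_t = 34.500000, DF = 0.977517, PV = 33.724340
  t = 1.0000: CF_t = 34.500000, DF = 0.955540, PV = 32.966119
  t = 1.5000: CF_t = 34.500000, DF = 0.934056, PV = 32.224946
  t = 2.0000: CF_t = 34.500000, DF = 0.913056, PV = 31.500436
  t = 2.5000: CF_t = 34.500000, DF = 0.892528, PV = 30.792215
  t = 3.0000: CF_t = 34.500000, DF = 0.872461, PV = 30.099917
  t = 3.5000: CF_t = 34.500000, DF = 0.852846, PV = 29.423183
  t = 4.0000: CF_t = 34.500000, DF = 0.833671, PV = 28.761665
  t = 4.5000: CF_t = 34.500000, DF = 0.814928, PV = 28.115020
  t = 5.0000: CF_t = 1034.500000, DF = 0.796606, PV = 824.089077
Price P = sum_t PV_t = 1101.696918
Convexity numerator sum_t t*(t + 1/m) * CF_t / (1+y/m)^(m*t + 2):
  t = 0.5000: term = 16.112473
  t = 1.0000: term = 47.250653
  t = 1.5000: term = 92.376644
  t = 2.0000: term = 150.499583
  t = 2.5000: term = 220.673876
  t = 3.0000: term = 301.997484
  t = 3.5000: term = 393.610275
  t = 4.0000: term = 494.692428
  t = 4.5000: term = 604.462889
  t = 5.0000: term = 21654.870169
Convexity = (1/P) * sum = 23976.546475 / 1101.696918 = 21.763287

Answer: Convexity = 21.7633


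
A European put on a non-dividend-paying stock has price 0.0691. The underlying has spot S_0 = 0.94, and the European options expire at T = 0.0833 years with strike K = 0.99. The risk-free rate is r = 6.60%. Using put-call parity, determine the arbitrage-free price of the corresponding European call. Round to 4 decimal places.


Answer: Call price = 0.0245

Derivation:
Put-call parity: C - P = S_0 * exp(-qT) - K * exp(-rT).
S_0 * exp(-qT) = 0.9400 * 1.00000000 = 0.94000000
K * exp(-rT) = 0.9900 * 0.99451729 = 0.98457211
C = P + S*exp(-qT) - K*exp(-rT)
C = 0.0691 + 0.94000000 - 0.98457211 = 0.0245


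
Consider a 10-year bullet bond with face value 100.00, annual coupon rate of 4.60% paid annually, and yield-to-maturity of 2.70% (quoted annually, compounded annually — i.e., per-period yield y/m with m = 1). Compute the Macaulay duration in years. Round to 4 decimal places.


Coupon per period c = face * coupon_rate / m = 4.600000
Periods per year m = 1; per-period yield y/m = 0.027000
Number of cashflows N = 10
Cashflows (t years, CF_t, discount factor 1/(1+y/m)^(m*t), PV):
  t = 1.0000: CF_t = 4.600000, DF = 0.973710, PV = 4.479065
  t = 2.0000: CF_t = 4.600000, DF = 0.948111, PV = 4.361310
  t = 3.0000: CF_t = 4.600000, DF = 0.923185, PV = 4.246650
  t = 4.0000: CF_t = 4.600000, DF = 0.898914, PV = 4.135005
  t = 5.0000: CF_t = 4.600000, DF = 0.875282, PV = 4.026295
  t = 6.0000: CF_t = 4.600000, DF = 0.852270, PV = 3.920443
  t = 7.0000: CF_t = 4.600000, DF = 0.829864, PV = 3.817374
  t = 8.0000: CF_t = 4.600000, DF = 0.808047, PV = 3.717015
  t = 9.0000: CF_t = 4.600000, DF = 0.786803, PV = 3.619294
  t = 10.0000: CF_t = 104.600000, DF = 0.766118, PV = 80.135924
Price P = sum_t PV_t = 116.458376
Macaulay numerator sum_t t * PV_t:
  t * PV_t at t = 1.0000: 4.479065
  t * PV_t at t = 2.0000: 8.722620
  t * PV_t at t = 3.0000: 12.739951
  t * PV_t at t = 4.0000: 16.540021
  t * PV_t at t = 5.0000: 20.131476
  t * PV_t at t = 6.0000: 23.522659
  t * PV_t at t = 7.0000: 26.721619
  t * PV_t at t = 8.0000: 29.736118
  t * PV_t at t = 9.0000: 32.573644
  t * PV_t at t = 10.0000: 801.359239
Macaulay duration D = (sum_t t * PV_t) / P = 976.526413 / 116.458376 = 8.385197

Answer: Macaulay duration = 8.3852 years


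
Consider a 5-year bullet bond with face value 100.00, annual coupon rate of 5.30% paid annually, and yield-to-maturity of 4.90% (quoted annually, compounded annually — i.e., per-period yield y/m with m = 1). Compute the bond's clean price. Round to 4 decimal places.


Coupon per period c = face * coupon_rate / m = 5.300000
Periods per year m = 1; per-period yield y/m = 0.049000
Number of cashflows N = 5
Cashflows (t years, CF_t, discount factor 1/(1+y/m)^(m*t), PV):
  t = 1.0000: CF_t = 5.300000, DF = 0.953289, PV = 5.052431
  t = 2.0000: CF_t = 5.300000, DF = 0.908760, PV = 4.816426
  t = 3.0000: CF_t = 5.300000, DF = 0.866310, PV = 4.591445
  t = 4.0000: CF_t = 5.300000, DF = 0.825844, PV = 4.376973
  t = 5.0000: CF_t = 105.300000, DF = 0.787268, PV = 82.899313
Price P = sum_t PV_t = 101.736588

Answer: Price = 101.7366


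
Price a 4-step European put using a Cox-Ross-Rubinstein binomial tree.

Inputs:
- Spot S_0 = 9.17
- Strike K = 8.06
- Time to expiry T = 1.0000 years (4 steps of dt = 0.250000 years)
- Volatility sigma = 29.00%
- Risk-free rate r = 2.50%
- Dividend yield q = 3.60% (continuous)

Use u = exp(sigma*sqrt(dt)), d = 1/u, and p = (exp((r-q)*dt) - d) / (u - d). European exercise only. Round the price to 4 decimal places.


dt = T/N = 0.250000
u = exp(sigma*sqrt(dt)) = 1.156040; d = 1/u = 0.865022
p = (exp((r-q)*dt) - d) / (u - d) = 0.454377
Discount per step: exp(-r*dt) = 0.993769
Stock lattice S(k, i) with i counting down-moves:
  k=0: S(0,0) = 9.1700
  k=1: S(1,0) = 10.6009; S(1,1) = 7.9323
  k=2: S(2,0) = 12.2550; S(2,1) = 9.1700; S(2,2) = 6.8616
  k=3: S(3,0) = 14.1673; S(3,1) = 10.6009; S(3,2) = 7.9323; S(3,3) = 5.9354
  k=4: S(4,0) = 16.3780; S(4,1) = 12.2550; S(4,2) = 9.1700; S(4,3) = 6.8616; S(4,4) = 5.1343
Terminal payoffs V(N, i) = max(K - S_T, 0):
  V(4,0) = 0.000000; V(4,1) = 0.000000; V(4,2) = 0.000000; V(4,3) = 1.198423; V(4,4) = 2.925732
Backward induction: V(k, i) = exp(-r*dt) * [p * V(k+1, i) + (1-p) * V(k+1, i+1)].
  V(3,0) = exp(-r*dt) * [p*0.000000 + (1-p)*0.000000] = 0.000000
  V(3,1) = exp(-r*dt) * [p*0.000000 + (1-p)*0.000000] = 0.000000
  V(3,2) = exp(-r*dt) * [p*0.000000 + (1-p)*1.198423] = 0.649813
  V(3,3) = exp(-r*dt) * [p*1.198423 + (1-p)*2.925732] = 2.127544
  V(2,0) = exp(-r*dt) * [p*0.000000 + (1-p)*0.000000] = 0.000000
  V(2,1) = exp(-r*dt) * [p*0.000000 + (1-p)*0.649813] = 0.352344
  V(2,2) = exp(-r*dt) * [p*0.649813 + (1-p)*2.127544] = 1.447025
  V(1,0) = exp(-r*dt) * [p*0.000000 + (1-p)*0.352344] = 0.191049
  V(1,1) = exp(-r*dt) * [p*0.352344 + (1-p)*1.447025] = 0.943711
  V(0,0) = exp(-r*dt) * [p*0.191049 + (1-p)*0.943711] = 0.597970

Answer: Price = V(0,0) = 0.5980


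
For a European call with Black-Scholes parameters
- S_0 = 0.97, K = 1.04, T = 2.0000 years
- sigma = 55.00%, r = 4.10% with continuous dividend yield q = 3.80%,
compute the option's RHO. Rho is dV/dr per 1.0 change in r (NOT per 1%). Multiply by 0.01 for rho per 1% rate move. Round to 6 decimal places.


d1 = 0.3070387229; d2 = -0.4707787364
phi(d1) = 0.3805738926; exp(-qT) = 0.9268162066; exp(-rT) = 0.9212719587
N(d2) = 0.3188993754
Rho = K*T*exp(-rT)*N(d2) = 1.0400 * 2.0000 * 0.9212719587 * 0.3188993754 = 0.611090

Answer: Rho = 0.611090


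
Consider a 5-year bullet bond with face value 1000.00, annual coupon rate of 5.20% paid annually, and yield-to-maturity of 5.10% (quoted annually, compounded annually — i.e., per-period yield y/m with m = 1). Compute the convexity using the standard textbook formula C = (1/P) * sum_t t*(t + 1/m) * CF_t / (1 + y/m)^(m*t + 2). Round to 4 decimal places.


Answer: Convexity = 23.7810

Derivation:
Coupon per period c = face * coupon_rate / m = 52.000000
Periods per year m = 1; per-period yield y/m = 0.051000
Number of cashflows N = 5
Cashflows (t years, CF_t, discount factor 1/(1+y/m)^(m*t), PV):
  t = 1.0000: CF_t = 52.000000, DF = 0.951475, PV = 49.476689
  t = 2.0000: CF_t = 52.000000, DF = 0.905304, PV = 47.075822
  t = 3.0000: CF_t = 52.000000, DF = 0.861374, PV = 44.791458
  t = 4.0000: CF_t = 52.000000, DF = 0.819576, PV = 42.617943
  t = 5.0000: CF_t = 1052.000000, DF = 0.779806, PV = 820.355624
Price P = sum_t PV_t = 1004.317535
Convexity numerator sum_t t*(t + 1/m) * CF_t / (1+y/m)^(m*t + 2):
  t = 1.0000: term = 89.582915
  t = 2.0000: term = 255.707655
  t = 3.0000: term = 486.598773
  t = 4.0000: term = 771.644106
  t = 5.0000: term = 22280.143431
Convexity = (1/P) * sum = 23883.676881 / 1004.317535 = 23.781002


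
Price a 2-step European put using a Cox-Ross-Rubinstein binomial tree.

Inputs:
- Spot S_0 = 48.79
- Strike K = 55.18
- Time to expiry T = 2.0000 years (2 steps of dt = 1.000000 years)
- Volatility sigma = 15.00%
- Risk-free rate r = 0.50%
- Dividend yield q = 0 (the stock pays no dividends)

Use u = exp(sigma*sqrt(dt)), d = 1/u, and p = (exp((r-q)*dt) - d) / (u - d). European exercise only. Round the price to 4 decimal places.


Answer: Price = V(0,0) = 8.2691

Derivation:
dt = T/N = 1.000000
u = exp(sigma*sqrt(dt)) = 1.161834; d = 1/u = 0.860708
p = (exp((r-q)*dt) - d) / (u - d) = 0.479216
Discount per step: exp(-r*dt) = 0.995012
Stock lattice S(k, i) with i counting down-moves:
  k=0: S(0,0) = 48.7900
  k=1: S(1,0) = 56.6859; S(1,1) = 41.9939
  k=2: S(2,0) = 65.8596; S(2,1) = 48.7900; S(2,2) = 36.1445
Terminal payoffs V(N, i) = max(K - S_T, 0):
  V(2,0) = 0.000000; V(2,1) = 6.390000; V(2,2) = 19.035479
Backward induction: V(k, i) = exp(-r*dt) * [p * V(k+1, i) + (1-p) * V(k+1, i+1)].
  V(1,0) = exp(-r*dt) * [p*0.000000 + (1-p)*6.390000] = 3.311212
  V(1,1) = exp(-r*dt) * [p*6.390000 + (1-p)*19.035479] = 12.910846
  V(0,0) = exp(-r*dt) * [p*3.311212 + (1-p)*12.910846] = 8.269098


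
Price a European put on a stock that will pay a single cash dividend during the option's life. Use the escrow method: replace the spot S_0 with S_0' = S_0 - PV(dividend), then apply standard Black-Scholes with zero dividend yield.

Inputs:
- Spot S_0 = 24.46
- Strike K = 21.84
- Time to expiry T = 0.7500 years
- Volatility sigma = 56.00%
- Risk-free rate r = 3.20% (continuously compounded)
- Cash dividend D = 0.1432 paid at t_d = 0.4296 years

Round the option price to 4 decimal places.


Answer: Price = 3.0304

Derivation:
PV(D) = D * exp(-r * t_d) = 0.1432 * 0.98634686 = 0.14124487
S_0' = S_0 - PV(D) = 24.4600 - 0.14124487 = 24.31875513
d1 = (ln(S_0'/K) + (r + sigma^2/2)*T) / (sigma*sqrt(T)) = 0.51364527
d2 = d1 - sigma*sqrt(T) = 0.02867104
exp(-rT) = 0.97628571
N(-d1) = 0.30375001; N(-d2) = 0.48856347
P = K * exp(-rT) * N(-d2) - S_0' * N(-d1) = 21.8400 * 0.97628571 * 0.48856347 - 24.31875513 * 0.30375001 = 3.0304


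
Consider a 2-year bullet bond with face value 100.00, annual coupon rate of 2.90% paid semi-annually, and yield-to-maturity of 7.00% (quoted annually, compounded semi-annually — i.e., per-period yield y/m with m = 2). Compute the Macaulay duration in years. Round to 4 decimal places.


Answer: Macaulay duration = 1.9556 years

Derivation:
Coupon per period c = face * coupon_rate / m = 1.450000
Periods per year m = 2; per-period yield y/m = 0.035000
Number of cashflows N = 4
Cashflows (t years, CF_t, discount factor 1/(1+y/m)^(m*t), PV):
  t = 0.5000: CF_t = 1.450000, DF = 0.966184, PV = 1.400966
  t = 1.0000: CF_t = 1.450000, DF = 0.933511, PV = 1.353591
  t = 1.5000: CF_t = 1.450000, DF = 0.901943, PV = 1.307817
  t = 2.0000: CF_t = 101.450000, DF = 0.871442, PV = 88.407814
Price P = sum_t PV_t = 92.470188
Macaulay numerator sum_t t * PV_t:
  t * PV_t at t = 0.5000: 0.700483
  t * PV_t at t = 1.0000: 1.353591
  t * PV_t at t = 1.5000: 1.961725
  t * PV_t at t = 2.0000: 176.815628
Macaulay duration D = (sum_t t * PV_t) / P = 180.831427 / 92.470188 = 1.955565


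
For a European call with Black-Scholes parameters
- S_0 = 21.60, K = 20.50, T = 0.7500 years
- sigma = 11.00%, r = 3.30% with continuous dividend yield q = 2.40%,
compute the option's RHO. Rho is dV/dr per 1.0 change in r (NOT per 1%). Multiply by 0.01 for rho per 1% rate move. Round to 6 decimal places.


Answer: Rho = 10.743968

Derivation:
d1 = 0.6671642264; d2 = 0.5719014320
phi(d1) = 0.3193420206; exp(-qT) = 0.9821610324; exp(-rT) = 0.9755537700
N(d2) = 0.7163056231
Rho = K*T*exp(-rT)*N(d2) = 20.5000 * 0.7500 * 0.9755537700 * 0.7163056231 = 10.743968


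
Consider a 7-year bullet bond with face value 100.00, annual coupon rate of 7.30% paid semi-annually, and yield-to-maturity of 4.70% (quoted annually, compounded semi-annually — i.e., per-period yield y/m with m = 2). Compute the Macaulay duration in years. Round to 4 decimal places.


Coupon per period c = face * coupon_rate / m = 3.650000
Periods per year m = 2; per-period yield y/m = 0.023500
Number of cashflows N = 14
Cashflows (t years, CF_t, discount factor 1/(1+y/m)^(m*t), PV):
  t = 0.5000: CF_t = 3.650000, DF = 0.977040, PV = 3.566194
  t = 1.0000: CF_t = 3.650000, DF = 0.954606, PV = 3.484313
  t = 1.5000: CF_t = 3.650000, DF = 0.932688, PV = 3.404312
  t = 2.0000: CF_t = 3.650000, DF = 0.911273, PV = 3.326147
  t = 2.5000: CF_t = 3.650000, DF = 0.890350, PV = 3.249778
  t = 3.0000: CF_t = 3.650000, DF = 0.869907, PV = 3.175161
  t = 3.5000: CF_t = 3.650000, DF = 0.849934, PV = 3.102258
  t = 4.0000: CF_t = 3.650000, DF = 0.830419, PV = 3.031029
  t = 4.5000: CF_t = 3.650000, DF = 0.811352, PV = 2.961435
  t = 5.0000: CF_t = 3.650000, DF = 0.792723, PV = 2.893439
  t = 5.5000: CF_t = 3.650000, DF = 0.774522, PV = 2.827005
  t = 6.0000: CF_t = 3.650000, DF = 0.756739, PV = 2.762096
  t = 6.5000: CF_t = 3.650000, DF = 0.739363, PV = 2.698677
  t = 7.0000: CF_t = 103.650000, DF = 0.722387, PV = 74.875451
Price P = sum_t PV_t = 115.357295
Macaulay numerator sum_t t * PV_t:
  t * PV_t at t = 0.5000: 1.783097
  t * PV_t at t = 1.0000: 3.484313
  t * PV_t at t = 1.5000: 5.106468
  t * PV_t at t = 2.0000: 6.652295
  t * PV_t at t = 2.5000: 8.124444
  t * PV_t at t = 3.0000: 9.525484
  t * PV_t at t = 3.5000: 10.857904
  t * PV_t at t = 4.0000: 12.124116
  t * PV_t at t = 4.5000: 13.326459
  t * PV_t at t = 5.0000: 14.467197
  t * PV_t at t = 5.5000: 15.548526
  t * PV_t at t = 6.0000: 16.572573
  t * PV_t at t = 6.5000: 17.541398
  t * PV_t at t = 7.0000: 524.128154
Macaulay duration D = (sum_t t * PV_t) / P = 659.242427 / 115.357295 = 5.714788

Answer: Macaulay duration = 5.7148 years
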